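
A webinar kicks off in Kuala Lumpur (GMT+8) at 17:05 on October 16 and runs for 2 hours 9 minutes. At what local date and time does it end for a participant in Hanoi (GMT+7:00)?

Convert start to UTC: 17:05 − 8:00 = 09:05 UTC on Oct 16.
Add 2 hours and 9 minutes duration → 11:14 UTC.
Hanoi is UTC+7:00, so local end time = 11:14 + 7:00 = 18:14 on Oct 16.

18:14 on October 16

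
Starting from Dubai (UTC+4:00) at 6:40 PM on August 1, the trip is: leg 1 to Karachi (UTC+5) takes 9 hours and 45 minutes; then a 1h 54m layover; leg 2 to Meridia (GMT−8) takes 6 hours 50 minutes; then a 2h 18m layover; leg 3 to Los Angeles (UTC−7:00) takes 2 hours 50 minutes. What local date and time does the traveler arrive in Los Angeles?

7:17 AM on August 2

Convert departure to UTC: 6:40 PM − 4:00 = 2:40 PM UTC on Aug 1.
Add 9 hours 45 minutes leg 1 → 12:25 AM UTC (Aug 2).
Add 1 hour and 54 minutes layover in Karachi → 2:19 AM UTC.
Add 6 hours and 50 minutes leg 2 → 9:09 AM UTC.
Add 2 hours and 18 minutes layover in Meridia → 11:27 AM UTC.
Add 2 hours and 50 minutes leg 3 → 2:17 PM UTC.
Los Angeles is UTC−7:00, so local arrival = 2:17 PM − 7:00 = 7:17 AM on Aug 2.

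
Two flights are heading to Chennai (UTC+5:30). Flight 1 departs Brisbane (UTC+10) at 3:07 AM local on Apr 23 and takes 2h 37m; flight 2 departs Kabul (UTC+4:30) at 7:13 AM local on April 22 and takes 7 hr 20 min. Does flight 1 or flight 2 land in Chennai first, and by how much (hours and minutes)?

the second, by 9 hours 41 minutes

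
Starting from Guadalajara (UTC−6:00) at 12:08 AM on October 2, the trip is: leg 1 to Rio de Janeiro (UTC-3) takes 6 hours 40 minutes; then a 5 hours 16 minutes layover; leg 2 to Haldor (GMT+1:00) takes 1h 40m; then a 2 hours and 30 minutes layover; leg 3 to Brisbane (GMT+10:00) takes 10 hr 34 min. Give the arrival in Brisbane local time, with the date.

6:48 PM on Oct 3

Convert departure to UTC: 12:08 AM + 6:00 = 6:08 AM UTC on Oct 2.
Add 6 hours 40 minutes leg 1 → 12:48 PM UTC.
Add 5 hours 16 minutes layover in Rio de Janeiro → 6:04 PM UTC.
Add 1 hour and 40 minutes leg 2 → 7:44 PM UTC.
Add 2 hours and 30 minutes layover in Haldor → 10:14 PM UTC.
Add 10 hours 34 minutes leg 3 → 8:48 AM UTC (Oct 3).
Brisbane is UTC+10:00, so local arrival = 8:48 AM + 10:00 = 6:48 PM on Oct 3.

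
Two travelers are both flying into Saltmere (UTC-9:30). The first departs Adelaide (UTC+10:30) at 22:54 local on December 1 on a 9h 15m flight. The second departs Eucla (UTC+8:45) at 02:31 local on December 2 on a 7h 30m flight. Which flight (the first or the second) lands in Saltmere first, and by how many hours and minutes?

Flight 1 in UTC: 22:54 − 10:30 = 12:24 on Dec 1.
+9 hours 15 minutes → arrive 21:39 UTC on Dec 1.
Flight 2 in UTC: 02:31 − 8:45 = 17:46 on Dec 1.
+7 hours 30 minutes → arrive 01:16 UTC on Dec 2.
Flight 1 lands earlier by 3 hours 37 minutes.

the first, by 3 hours 37 minutes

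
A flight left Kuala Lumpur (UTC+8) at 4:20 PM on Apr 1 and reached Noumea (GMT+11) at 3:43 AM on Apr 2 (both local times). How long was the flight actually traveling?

8 hours 23 minutes

Departure in UTC: 4:20 PM − 8:00 = 8:20 AM on Apr 1.
Arrival in UTC: 3:43 AM − 11:00 = 4:43 PM on Apr 1.
Elapsed = 4:43 PM − 8:20 AM = 8 hours 23 minutes.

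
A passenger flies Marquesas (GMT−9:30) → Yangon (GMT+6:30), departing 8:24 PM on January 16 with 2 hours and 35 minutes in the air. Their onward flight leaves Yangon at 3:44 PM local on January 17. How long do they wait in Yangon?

Convert departure to UTC: 8:24 PM + 9:30 = 5:54 AM UTC on Jan 17.
Add 2 hours 35 minutes flight time → 8:29 AM UTC.
Yangon is UTC+6:30, so local arrival = 8:29 AM + 6:30 = 2:59 PM on Jan 17.
Layover = 3:44 PM − 2:59 PM = 45 minutes.

45 minutes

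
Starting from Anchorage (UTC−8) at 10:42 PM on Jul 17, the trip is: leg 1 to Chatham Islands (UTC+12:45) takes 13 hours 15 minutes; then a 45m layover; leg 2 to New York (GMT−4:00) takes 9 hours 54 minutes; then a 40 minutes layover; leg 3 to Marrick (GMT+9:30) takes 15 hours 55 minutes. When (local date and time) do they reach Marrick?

8:41 AM on July 20

Convert departure to UTC: 10:42 PM + 8:00 = 6:42 AM UTC on Jul 18.
Add 13 hours 15 minutes leg 1 → 7:57 PM UTC.
Add 45 minutes layover in Chatham Islands → 8:42 PM UTC.
Add 9 hours 54 minutes leg 2 → 6:36 AM UTC (Jul 19).
Add 40 minutes layover in New York → 7:16 AM UTC.
Add 15 hours 55 minutes leg 3 → 11:11 PM UTC.
Marrick is UTC+9:30, so local arrival = 11:11 PM + 9:30 = 8:41 AM on Jul 20.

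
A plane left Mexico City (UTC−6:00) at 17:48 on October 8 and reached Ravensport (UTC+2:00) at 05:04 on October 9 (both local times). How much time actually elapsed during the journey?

3 hours 16 minutes

Departure in UTC: 17:48 + 6:00 = 23:48 on Oct 8.
Arrival in UTC: 05:04 − 2:00 = 03:04 on Oct 9.
Elapsed = 03:04 − 23:48 (+1 day) = 3 hours 16 minutes.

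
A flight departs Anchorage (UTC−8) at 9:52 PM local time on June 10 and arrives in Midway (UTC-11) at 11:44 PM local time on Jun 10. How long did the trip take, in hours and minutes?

Departure in UTC: 9:52 PM + 8:00 = 5:52 AM on Jun 11.
Arrival in UTC: 11:44 PM + 11:00 = 10:44 AM on Jun 11.
Elapsed = 10:44 AM − 5:52 AM = 4 hours 52 minutes.

4 hours 52 minutes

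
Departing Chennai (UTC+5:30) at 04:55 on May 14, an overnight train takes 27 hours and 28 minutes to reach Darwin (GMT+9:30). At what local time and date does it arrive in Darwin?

Darwin is 4:00 ahead of Chennai.
After 27 hours and 28 minutes it is 08:23 (May 15) in Chennai.
Shift by the zone difference: 08:23 + 4:00 = 12:23 on May 15 in Darwin.

12:23 on May 15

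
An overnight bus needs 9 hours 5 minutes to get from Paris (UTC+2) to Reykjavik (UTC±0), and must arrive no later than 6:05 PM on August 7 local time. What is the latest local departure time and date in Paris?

11:00 AM on August 7

Target arrival is already UTC: 6:05 PM on Aug 7.
Subtract 9 hours and 5 minutes → departure 9:00 AM UTC on Aug 7.
Paris is UTC+2:00: 9:00 AM + 2:00 = 11:00 AM on Aug 7.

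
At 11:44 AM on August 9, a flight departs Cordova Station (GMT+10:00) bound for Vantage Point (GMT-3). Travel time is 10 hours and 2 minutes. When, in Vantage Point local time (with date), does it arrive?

8:46 AM on August 9

Vantage Point is 13:00 behind Cordova Station.
After 10 hours 2 minutes it is 9:46 PM in Cordova Station.
Shift by the zone difference: 9:46 PM − 13:00 = 8:46 AM on Aug 9 in Vantage Point.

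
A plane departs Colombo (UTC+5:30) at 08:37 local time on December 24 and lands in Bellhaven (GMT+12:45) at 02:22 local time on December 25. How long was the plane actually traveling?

10 hours 30 minutes

Departure in UTC: 08:37 − 5:30 = 03:07 on Dec 24.
Arrival in UTC: 02:22 − 12:45 = 13:37 on Dec 24.
Elapsed = 13:37 − 03:07 = 10 hours 30 minutes.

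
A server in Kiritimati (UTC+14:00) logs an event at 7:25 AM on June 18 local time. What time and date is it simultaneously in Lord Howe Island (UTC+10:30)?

3:55 AM on June 18

In UTC: 7:25 AM − 14:00 = 5:25 PM on Jun 17.
Lord Howe Island is UTC+10:30: 5:25 PM + 10:30 = 3:55 AM on Jun 18.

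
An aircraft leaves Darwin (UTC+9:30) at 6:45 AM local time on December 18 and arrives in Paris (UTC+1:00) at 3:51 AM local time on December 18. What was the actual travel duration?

5 hours 36 minutes

Departure in UTC: 6:45 AM − 9:30 = 9:15 PM on Dec 17.
Arrival in UTC: 3:51 AM − 1:00 = 2:51 AM on Dec 18.
Elapsed = 2:51 AM − 9:15 PM (+1 day) = 5 hours 36 minutes.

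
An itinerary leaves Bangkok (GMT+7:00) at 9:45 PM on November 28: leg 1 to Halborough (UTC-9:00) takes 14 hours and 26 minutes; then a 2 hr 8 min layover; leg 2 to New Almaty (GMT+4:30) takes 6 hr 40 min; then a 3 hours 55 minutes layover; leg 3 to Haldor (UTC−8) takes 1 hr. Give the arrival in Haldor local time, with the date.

10:54 AM on November 29

Convert departure to UTC: 9:45 PM − 7:00 = 2:45 PM UTC on Nov 28.
Add 14 hours and 26 minutes leg 1 → 5:11 AM UTC (Nov 29).
Add 2 hours 8 minutes layover in Halborough → 7:19 AM UTC.
Add 6 hours 40 minutes leg 2 → 1:59 PM UTC.
Add 3 hours 55 minutes layover in New Almaty → 5:54 PM UTC.
Add 1 hour leg 3 → 6:54 PM UTC.
Haldor is UTC−8:00, so local arrival = 6:54 PM − 8:00 = 10:54 AM on Nov 29.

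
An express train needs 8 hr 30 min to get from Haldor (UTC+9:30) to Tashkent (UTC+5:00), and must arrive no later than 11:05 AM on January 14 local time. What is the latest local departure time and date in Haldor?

7:05 AM on January 14

Target arrival in UTC: 11:05 AM − 5:00 = 6:05 AM on Jan 14.
Subtract 8 hours and 30 minutes → departure 9:35 PM UTC on Jan 13.
Haldor is UTC+9:30: 9:35 PM + 9:30 = 7:05 AM on Jan 14.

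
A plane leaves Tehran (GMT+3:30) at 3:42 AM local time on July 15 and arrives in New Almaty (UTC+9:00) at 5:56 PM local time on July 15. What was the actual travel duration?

Departure in UTC: 3:42 AM − 3:30 = 12:12 AM on Jul 15.
Arrival in UTC: 5:56 PM − 9:00 = 8:56 AM on Jul 15.
Elapsed = 8:56 AM − 12:12 AM = 8 hours 44 minutes.

8 hours 44 minutes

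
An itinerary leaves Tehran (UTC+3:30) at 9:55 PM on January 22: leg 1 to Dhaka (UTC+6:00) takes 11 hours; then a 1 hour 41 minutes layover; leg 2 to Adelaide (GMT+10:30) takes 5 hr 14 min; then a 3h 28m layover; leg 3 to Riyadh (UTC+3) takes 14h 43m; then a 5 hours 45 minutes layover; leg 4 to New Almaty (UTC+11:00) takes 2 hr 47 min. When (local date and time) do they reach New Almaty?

Convert departure to UTC: 9:55 PM − 3:30 = 6:25 PM UTC on Jan 22.
Add 11 hours leg 1 → 5:25 AM UTC (Jan 23).
Add 1 hour and 41 minutes layover in Dhaka → 7:06 AM UTC.
Add 5 hours 14 minutes leg 2 → 12:20 PM UTC.
Add 3 hours 28 minutes layover in Adelaide → 3:48 PM UTC.
Add 14 hours and 43 minutes leg 3 → 6:31 AM UTC (Jan 24).
Add 5 hours 45 minutes layover in Riyadh → 12:16 PM UTC.
Add 2 hours and 47 minutes leg 4 → 3:03 PM UTC.
New Almaty is UTC+11:00, so local arrival = 3:03 PM + 11:00 = 2:03 AM on Jan 25.

2:03 AM on January 25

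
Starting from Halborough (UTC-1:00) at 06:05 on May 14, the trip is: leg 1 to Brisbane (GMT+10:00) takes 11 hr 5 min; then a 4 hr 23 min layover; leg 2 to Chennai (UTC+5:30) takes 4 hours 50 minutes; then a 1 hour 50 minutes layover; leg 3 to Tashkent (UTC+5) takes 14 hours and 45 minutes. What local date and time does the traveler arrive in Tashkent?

00:58 on May 16

Convert departure to UTC: 06:05 + 1:00 = 07:05 UTC on May 14.
Add 11 hours 5 minutes leg 1 → 18:10 UTC.
Add 4 hours and 23 minutes layover in Brisbane → 22:33 UTC.
Add 4 hours and 50 minutes leg 2 → 03:23 UTC (May 15).
Add 1 hour 50 minutes layover in Chennai → 05:13 UTC.
Add 14 hours 45 minutes leg 3 → 19:58 UTC.
Tashkent is UTC+5:00, so local arrival = 19:58 + 5:00 = 00:58 on May 16.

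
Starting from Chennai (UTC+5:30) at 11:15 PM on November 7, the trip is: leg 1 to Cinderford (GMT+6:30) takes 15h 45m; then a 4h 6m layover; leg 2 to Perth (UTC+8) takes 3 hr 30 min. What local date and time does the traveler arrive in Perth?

Convert departure to UTC: 11:15 PM − 5:30 = 5:45 PM UTC on Nov 7.
Add 15 hours and 45 minutes leg 1 → 9:30 AM UTC (Nov 8).
Add 4 hours and 6 minutes layover in Cinderford → 1:36 PM UTC.
Add 3 hours and 30 minutes leg 2 → 5:06 PM UTC.
Perth is UTC+8:00, so local arrival = 5:06 PM + 8:00 = 1:06 AM on Nov 9.

1:06 AM on November 9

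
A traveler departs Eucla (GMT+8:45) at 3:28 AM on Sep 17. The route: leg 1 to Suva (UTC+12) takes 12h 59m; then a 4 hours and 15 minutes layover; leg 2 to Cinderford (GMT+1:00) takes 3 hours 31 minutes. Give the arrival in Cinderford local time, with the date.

4:28 PM on September 17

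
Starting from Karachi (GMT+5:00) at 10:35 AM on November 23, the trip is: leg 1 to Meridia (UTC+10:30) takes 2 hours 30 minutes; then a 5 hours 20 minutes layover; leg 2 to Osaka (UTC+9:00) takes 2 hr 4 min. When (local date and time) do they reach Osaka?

Convert departure to UTC: 10:35 AM − 5:00 = 5:35 AM UTC on Nov 23.
Add 2 hours 30 minutes leg 1 → 8:05 AM UTC.
Add 5 hours 20 minutes layover in Meridia → 1:25 PM UTC.
Add 2 hours 4 minutes leg 2 → 3:29 PM UTC.
Osaka is UTC+9:00, so local arrival = 3:29 PM + 9:00 = 12:29 AM on Nov 24.

12:29 AM on Nov 24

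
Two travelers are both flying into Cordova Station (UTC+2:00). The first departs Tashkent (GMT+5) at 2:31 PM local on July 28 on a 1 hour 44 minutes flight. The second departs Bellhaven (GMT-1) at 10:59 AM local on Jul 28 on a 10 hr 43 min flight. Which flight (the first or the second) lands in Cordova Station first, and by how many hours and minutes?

Flight 1 in UTC: 2:31 PM − 5:00 = 9:31 AM on Jul 28.
+1 hour 44 minutes → arrive 11:15 AM UTC on Jul 28.
Flight 2 in UTC: 10:59 AM + 1:00 = 11:59 AM on Jul 28.
+10 hours 43 minutes → arrive 10:42 PM UTC on Jul 28.
Flight 1 lands earlier by 11 hours 27 minutes.

the first, by 11 hours 27 minutes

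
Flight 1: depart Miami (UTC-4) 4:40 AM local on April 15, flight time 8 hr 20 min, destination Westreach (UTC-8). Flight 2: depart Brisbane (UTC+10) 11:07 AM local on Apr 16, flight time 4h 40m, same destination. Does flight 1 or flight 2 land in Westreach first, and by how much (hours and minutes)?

the first, by 12 hours 47 minutes

Flight 1 in UTC: 4:40 AM + 4:00 = 8:40 AM on Apr 15.
+8 hours 20 minutes → arrive 5:00 PM UTC on Apr 15.
Flight 2 in UTC: 11:07 AM − 10:00 = 1:07 AM on Apr 16.
+4 hours 40 minutes → arrive 5:47 AM UTC on Apr 16.
Flight 1 lands earlier by 12 hours 47 minutes.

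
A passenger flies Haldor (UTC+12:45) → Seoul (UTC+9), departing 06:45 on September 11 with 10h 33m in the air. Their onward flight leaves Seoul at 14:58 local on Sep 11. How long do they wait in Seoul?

1 hour 25 minutes

Convert departure to UTC: 06:45 − 12:45 = 18:00 UTC on Sep 10.
Add 10 hours 33 minutes flight time → 04:33 UTC (Sep 11).
Seoul is UTC+9:00, so local arrival = 04:33 + 9:00 = 13:33 on Sep 11.
Layover = 14:58 − 13:33 = 1 hour 25 minutes.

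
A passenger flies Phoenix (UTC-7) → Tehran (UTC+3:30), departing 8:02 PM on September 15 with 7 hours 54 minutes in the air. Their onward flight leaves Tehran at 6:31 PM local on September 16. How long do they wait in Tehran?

4 hours 5 minutes

Convert departure to UTC: 8:02 PM + 7:00 = 3:02 AM UTC on Sep 16.
Add 7 hours and 54 minutes flight time → 10:56 AM UTC.
Tehran is UTC+3:30, so local arrival = 10:56 AM + 3:30 = 2:26 PM on Sep 16.
Layover = 6:31 PM − 2:26 PM = 4 hours 5 minutes.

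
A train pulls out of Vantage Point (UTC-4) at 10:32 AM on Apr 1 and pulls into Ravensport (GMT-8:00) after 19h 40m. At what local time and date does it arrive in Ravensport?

2:12 AM on April 2

Convert departure to UTC: 10:32 AM + 4:00 = 2:32 PM UTC on Apr 1.
Add 19 hours and 40 minutes travel time → 10:12 AM UTC (Apr 2).
Ravensport is UTC−8:00, so local arrival = 10:12 AM − 8:00 = 2:12 AM on Apr 2.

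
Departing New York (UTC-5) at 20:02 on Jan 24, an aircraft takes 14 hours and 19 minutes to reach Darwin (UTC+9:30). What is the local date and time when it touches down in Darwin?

Convert departure to UTC: 20:02 + 5:00 = 01:02 UTC on Jan 25.
Add 14 hours 19 minutes travel time → 15:21 UTC.
Darwin is UTC+9:30, so local arrival = 15:21 + 9:30 = 00:51 on Jan 26.

00:51 on January 26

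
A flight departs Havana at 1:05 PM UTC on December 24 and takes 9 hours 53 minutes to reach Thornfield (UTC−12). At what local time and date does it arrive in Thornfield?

Departure is given in UTC: 1:05 PM on Dec 24.
Add 9 hours 53 minutes → 10:58 PM UTC.
Thornfield is UTC−12:00: 10:58 PM − 12:00 = 10:58 AM on Dec 24.

10:58 AM on December 24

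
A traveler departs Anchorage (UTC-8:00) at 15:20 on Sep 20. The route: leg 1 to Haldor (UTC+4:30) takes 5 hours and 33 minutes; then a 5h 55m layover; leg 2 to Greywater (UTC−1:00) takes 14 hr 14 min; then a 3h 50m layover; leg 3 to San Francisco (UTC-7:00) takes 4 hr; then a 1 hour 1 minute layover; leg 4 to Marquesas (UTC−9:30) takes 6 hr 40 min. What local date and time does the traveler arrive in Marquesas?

Convert departure to UTC: 15:20 + 8:00 = 23:20 UTC on Sep 20.
Add 5 hours 33 minutes leg 1 → 04:53 UTC (Sep 21).
Add 5 hours and 55 minutes layover in Haldor → 10:48 UTC.
Add 14 hours and 14 minutes leg 2 → 01:02 UTC (Sep 22).
Add 3 hours 50 minutes layover in Greywater → 04:52 UTC.
Add 4 hours leg 3 → 08:52 UTC.
Add 1 hour and 1 minute layover in San Francisco → 09:53 UTC.
Add 6 hours 40 minutes leg 4 → 16:33 UTC.
Marquesas is UTC−9:30, so local arrival = 16:33 − 9:30 = 07:03 on Sep 22.

07:03 on September 22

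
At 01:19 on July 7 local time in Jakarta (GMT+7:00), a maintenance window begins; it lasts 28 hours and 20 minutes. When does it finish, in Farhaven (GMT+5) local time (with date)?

Convert start to UTC: 01:19 − 7:00 = 18:19 UTC on Jul 6.
Add 28 hours and 20 minutes duration → 22:39 UTC (Jul 7).
Farhaven is UTC+5:00, so local end time = 22:39 + 5:00 = 03:39 on Jul 8.

03:39 on July 8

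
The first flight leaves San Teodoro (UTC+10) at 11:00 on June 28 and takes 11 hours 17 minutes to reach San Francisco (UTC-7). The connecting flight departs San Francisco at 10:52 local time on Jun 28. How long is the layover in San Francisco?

Convert departure to UTC: 11:00 − 10:00 = 01:00 UTC on Jun 28.
Add 11 hours 17 minutes flight time → 12:17 UTC.
San Francisco is UTC−7:00, so local arrival = 12:17 − 7:00 = 05:17 on Jun 28.
Layover = 10:52 − 05:17 = 5 hours 35 minutes.

5 hours 35 minutes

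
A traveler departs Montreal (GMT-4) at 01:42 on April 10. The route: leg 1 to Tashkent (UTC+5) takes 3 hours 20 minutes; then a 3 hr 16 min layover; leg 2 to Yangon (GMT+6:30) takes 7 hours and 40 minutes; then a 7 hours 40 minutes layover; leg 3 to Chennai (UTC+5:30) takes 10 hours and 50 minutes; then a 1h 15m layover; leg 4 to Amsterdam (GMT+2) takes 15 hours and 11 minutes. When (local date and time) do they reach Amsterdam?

Convert departure to UTC: 01:42 + 4:00 = 05:42 UTC on Apr 10.
Add 3 hours and 20 minutes leg 1 → 09:02 UTC.
Add 3 hours 16 minutes layover in Tashkent → 12:18 UTC.
Add 7 hours 40 minutes leg 2 → 19:58 UTC.
Add 7 hours and 40 minutes layover in Yangon → 03:38 UTC (Apr 11).
Add 10 hours and 50 minutes leg 3 → 14:28 UTC.
Add 1 hour 15 minutes layover in Chennai → 15:43 UTC.
Add 15 hours and 11 minutes leg 4 → 06:54 UTC (Apr 12).
Amsterdam is UTC+2:00, so local arrival = 06:54 + 2:00 = 08:54 on Apr 12.

08:54 on April 12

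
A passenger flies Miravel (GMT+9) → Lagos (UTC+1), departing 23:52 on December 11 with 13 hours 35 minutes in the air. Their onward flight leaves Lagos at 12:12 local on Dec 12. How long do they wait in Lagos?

Convert departure to UTC: 23:52 − 9:00 = 14:52 UTC on Dec 11.
Add 13 hours 35 minutes flight time → 04:27 UTC (Dec 12).
Lagos is UTC+1:00, so local arrival = 04:27 + 1:00 = 05:27 on Dec 12.
Layover = 12:12 − 05:27 = 6 hours 45 minutes.

6 hours 45 minutes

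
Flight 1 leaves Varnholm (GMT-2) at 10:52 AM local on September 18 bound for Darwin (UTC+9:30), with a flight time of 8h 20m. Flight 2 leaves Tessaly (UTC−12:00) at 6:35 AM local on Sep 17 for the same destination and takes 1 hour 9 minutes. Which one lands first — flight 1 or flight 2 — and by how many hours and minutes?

Flight 1 in UTC: 10:52 AM + 2:00 = 12:52 PM on Sep 18.
+8 hours 20 minutes → arrive 9:12 PM UTC on Sep 18.
Flight 2 in UTC: 6:35 AM + 12:00 = 6:35 PM on Sep 17.
+1 hour 9 minutes → arrive 7:44 PM UTC on Sep 17.
Flight 2 lands earlier by 25 hours 28 minutes.

the second, by 25 hours 28 minutes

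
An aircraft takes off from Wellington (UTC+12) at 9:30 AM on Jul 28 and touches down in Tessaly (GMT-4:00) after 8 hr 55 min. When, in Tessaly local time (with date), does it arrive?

2:25 AM on Jul 28

Convert departure to UTC: 9:30 AM − 12:00 = 9:30 PM UTC on Jul 27.
Add 8 hours and 55 minutes travel time → 6:25 AM UTC (Jul 28).
Tessaly is UTC−4:00, so local arrival = 6:25 AM − 4:00 = 2:25 AM on Jul 28.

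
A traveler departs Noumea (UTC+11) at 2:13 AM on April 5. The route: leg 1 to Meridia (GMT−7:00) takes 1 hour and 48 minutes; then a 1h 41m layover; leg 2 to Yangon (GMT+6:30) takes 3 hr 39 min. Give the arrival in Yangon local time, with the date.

Convert departure to UTC: 2:13 AM − 11:00 = 3:13 PM UTC on Apr 4.
Add 1 hour 48 minutes leg 1 → 5:01 PM UTC.
Add 1 hour and 41 minutes layover in Meridia → 6:42 PM UTC.
Add 3 hours and 39 minutes leg 2 → 10:21 PM UTC.
Yangon is UTC+6:30, so local arrival = 10:21 PM + 6:30 = 4:51 AM on Apr 5.

4:51 AM on April 5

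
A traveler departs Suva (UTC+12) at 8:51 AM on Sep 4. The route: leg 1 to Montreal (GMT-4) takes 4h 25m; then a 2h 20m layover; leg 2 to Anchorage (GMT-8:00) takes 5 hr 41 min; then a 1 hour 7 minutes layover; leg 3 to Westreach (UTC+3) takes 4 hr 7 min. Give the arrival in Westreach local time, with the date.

5:31 PM on September 4

Convert departure to UTC: 8:51 AM − 12:00 = 8:51 PM UTC on Sep 3.
Add 4 hours and 25 minutes leg 1 → 1:16 AM UTC (Sep 4).
Add 2 hours 20 minutes layover in Montreal → 3:36 AM UTC.
Add 5 hours and 41 minutes leg 2 → 9:17 AM UTC.
Add 1 hour 7 minutes layover in Anchorage → 10:24 AM UTC.
Add 4 hours 7 minutes leg 3 → 2:31 PM UTC.
Westreach is UTC+3:00, so local arrival = 2:31 PM + 3:00 = 5:31 PM on Sep 4.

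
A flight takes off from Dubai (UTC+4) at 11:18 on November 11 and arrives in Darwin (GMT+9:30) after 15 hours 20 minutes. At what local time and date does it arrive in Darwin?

08:08 on Nov 12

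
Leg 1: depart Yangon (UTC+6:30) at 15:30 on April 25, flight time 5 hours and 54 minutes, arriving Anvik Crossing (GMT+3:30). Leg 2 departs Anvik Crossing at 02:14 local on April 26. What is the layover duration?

7 hours 50 minutes

Convert departure to UTC: 15:30 − 6:30 = 09:00 UTC on Apr 25.
Add 5 hours 54 minutes flight time → 14:54 UTC.
Anvik Crossing is UTC+3:30, so local arrival = 14:54 + 3:30 = 18:24 on Apr 25.
Layover = 02:14 − 18:24 (+1 day) = 7 hours 50 minutes.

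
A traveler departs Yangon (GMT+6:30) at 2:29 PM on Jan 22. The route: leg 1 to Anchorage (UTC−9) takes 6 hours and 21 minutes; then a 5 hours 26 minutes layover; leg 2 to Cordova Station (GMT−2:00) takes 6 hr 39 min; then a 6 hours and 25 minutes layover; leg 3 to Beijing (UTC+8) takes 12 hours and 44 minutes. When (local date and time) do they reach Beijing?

Convert departure to UTC: 2:29 PM − 6:30 = 7:59 AM UTC on Jan 22.
Add 6 hours and 21 minutes leg 1 → 2:20 PM UTC.
Add 5 hours and 26 minutes layover in Anchorage → 7:46 PM UTC.
Add 6 hours 39 minutes leg 2 → 2:25 AM UTC (Jan 23).
Add 6 hours 25 minutes layover in Cordova Station → 8:50 AM UTC.
Add 12 hours 44 minutes leg 3 → 9:34 PM UTC.
Beijing is UTC+8:00, so local arrival = 9:34 PM + 8:00 = 5:34 AM on Jan 24.

5:34 AM on January 24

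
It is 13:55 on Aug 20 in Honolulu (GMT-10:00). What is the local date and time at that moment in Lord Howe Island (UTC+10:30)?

10:25 on August 21

Lord Howe Island is 20:30 ahead of Honolulu.
Shift by the zone difference: 13:55 + 20:30 = 10:25 on Aug 21 in Lord Howe Island.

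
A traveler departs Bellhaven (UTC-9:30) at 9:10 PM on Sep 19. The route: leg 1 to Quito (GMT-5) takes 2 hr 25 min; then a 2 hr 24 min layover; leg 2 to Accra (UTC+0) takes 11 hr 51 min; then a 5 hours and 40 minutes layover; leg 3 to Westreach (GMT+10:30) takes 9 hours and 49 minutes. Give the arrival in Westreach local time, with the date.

Convert departure to UTC: 9:10 PM + 9:30 = 6:40 AM UTC on Sep 20.
Add 2 hours and 25 minutes leg 1 → 9:05 AM UTC.
Add 2 hours and 24 minutes layover in Quito → 11:29 AM UTC.
Add 11 hours and 51 minutes leg 2 → 11:20 PM UTC.
Add 5 hours 40 minutes layover in Accra → 5:00 AM UTC (Sep 21).
Add 9 hours 49 minutes leg 3 → 2:49 PM UTC.
Westreach is UTC+10:30, so local arrival = 2:49 PM + 10:30 = 1:19 AM on Sep 22.

1:19 AM on September 22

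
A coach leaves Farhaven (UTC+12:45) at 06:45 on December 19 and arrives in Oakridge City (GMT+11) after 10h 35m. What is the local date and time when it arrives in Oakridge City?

Oakridge City is 1:45 behind Farhaven.
After 10 hours 35 minutes it is 17:20 in Farhaven.
Shift by the zone difference: 17:20 − 1:45 = 15:35 on Dec 19 in Oakridge City.

15:35 on Dec 19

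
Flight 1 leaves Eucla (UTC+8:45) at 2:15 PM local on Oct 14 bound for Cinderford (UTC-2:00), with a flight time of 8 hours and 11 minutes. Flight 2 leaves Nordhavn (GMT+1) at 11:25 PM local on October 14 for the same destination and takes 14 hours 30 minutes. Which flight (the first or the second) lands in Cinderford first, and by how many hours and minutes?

the first, by 23 hours 14 minutes

Flight 1 in UTC: 2:15 PM − 8:45 = 5:30 AM on Oct 14.
+8 hours 11 minutes → arrive 1:41 PM UTC on Oct 14.
Flight 2 in UTC: 11:25 PM − 1:00 = 10:25 PM on Oct 14.
+14 hours 30 minutes → arrive 12:55 PM UTC on Oct 15.
Flight 1 lands earlier by 23 hours 14 minutes.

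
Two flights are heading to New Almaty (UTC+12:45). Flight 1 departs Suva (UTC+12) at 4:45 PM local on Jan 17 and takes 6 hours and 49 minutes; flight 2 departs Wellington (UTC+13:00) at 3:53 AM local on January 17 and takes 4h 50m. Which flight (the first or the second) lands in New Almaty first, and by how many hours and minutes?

the second, by 15 hours 51 minutes

Flight 1 in UTC: 4:45 PM − 12:00 = 4:45 AM on Jan 17.
+6 hours and 49 minutes → arrive 11:34 AM UTC on Jan 17.
Flight 2 in UTC: 3:53 AM − 13:00 = 2:53 PM on Jan 16.
+4 hours 50 minutes → arrive 7:43 PM UTC on Jan 16.
Flight 2 lands earlier by 15 hours 51 minutes.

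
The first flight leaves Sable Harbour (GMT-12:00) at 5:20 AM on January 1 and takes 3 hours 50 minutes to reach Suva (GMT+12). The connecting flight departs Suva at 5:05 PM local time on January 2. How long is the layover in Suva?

Convert departure to UTC: 5:20 AM + 12:00 = 5:20 PM UTC on Jan 1.
Add 3 hours 50 minutes flight time → 9:10 PM UTC.
Suva is UTC+12:00, so local arrival = 9:10 PM + 12:00 = 9:10 AM on Jan 2.
Layover = 5:05 PM − 9:10 AM = 7 hours 55 minutes.

7 hours 55 minutes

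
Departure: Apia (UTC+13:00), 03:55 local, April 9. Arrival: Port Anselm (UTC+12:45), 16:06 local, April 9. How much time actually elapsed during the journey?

Departure in UTC: 03:55 − 13:00 = 14:55 on Apr 8.
Arrival in UTC: 16:06 − 12:45 = 03:21 on Apr 9.
Elapsed = 03:21 − 14:55 (+1 day) = 12 hours 26 minutes.

12 hours 26 minutes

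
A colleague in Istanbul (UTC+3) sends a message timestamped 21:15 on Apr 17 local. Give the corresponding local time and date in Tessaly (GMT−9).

Tessaly is 12:00 behind Istanbul.
Shift by the zone difference: 21:15 − 12:00 = 09:15 on Apr 17 in Tessaly.

09:15 on April 17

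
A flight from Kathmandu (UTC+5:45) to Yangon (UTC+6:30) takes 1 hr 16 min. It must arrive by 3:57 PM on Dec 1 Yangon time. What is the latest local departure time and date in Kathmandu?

1:56 PM on December 1

Target arrival in UTC: 3:57 PM − 6:30 = 9:27 AM on Dec 1.
Subtract 1 hour 16 minutes → departure 8:11 AM UTC on Dec 1.
Kathmandu is UTC+5:45: 8:11 AM + 5:45 = 1:56 PM on Dec 1.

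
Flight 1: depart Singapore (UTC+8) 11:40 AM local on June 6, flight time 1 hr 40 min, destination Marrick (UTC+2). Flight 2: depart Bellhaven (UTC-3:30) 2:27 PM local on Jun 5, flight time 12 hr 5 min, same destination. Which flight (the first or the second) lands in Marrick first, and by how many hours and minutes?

Flight 1 in UTC: 11:40 AM − 8:00 = 3:40 AM on Jun 6.
+1 hour 40 minutes → arrive 5:20 AM UTC on Jun 6.
Flight 2 in UTC: 2:27 PM + 3:30 = 5:57 PM on Jun 5.
+12 hours 5 minutes → arrive 6:02 AM UTC on Jun 6.
Flight 1 lands earlier by 42 minutes.

the first, by 42 minutes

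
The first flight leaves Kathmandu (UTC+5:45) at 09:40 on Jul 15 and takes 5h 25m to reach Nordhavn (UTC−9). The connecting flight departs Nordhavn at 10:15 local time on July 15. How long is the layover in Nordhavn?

Convert departure to UTC: 09:40 − 5:45 = 03:55 UTC on Jul 15.
Add 5 hours and 25 minutes flight time → 09:20 UTC.
Nordhavn is UTC−9:00, so local arrival = 09:20 − 9:00 = 00:20 on Jul 15.
Layover = 10:15 − 00:20 = 9 hours 55 minutes.

9 hours 55 minutes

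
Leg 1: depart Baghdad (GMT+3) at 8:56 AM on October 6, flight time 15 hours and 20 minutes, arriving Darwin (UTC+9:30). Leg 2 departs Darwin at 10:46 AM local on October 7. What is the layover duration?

Convert departure to UTC: 8:56 AM − 3:00 = 5:56 AM UTC on Oct 6.
Add 15 hours and 20 minutes flight time → 9:16 PM UTC.
Darwin is UTC+9:30, so local arrival = 9:16 PM + 9:30 = 6:46 AM on Oct 7.
Layover = 10:46 AM − 6:46 AM = 4 hours.

4 hours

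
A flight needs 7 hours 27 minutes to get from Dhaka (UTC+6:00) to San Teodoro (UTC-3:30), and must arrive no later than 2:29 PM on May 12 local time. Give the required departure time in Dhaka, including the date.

4:32 PM on May 12

Target arrival in UTC: 2:29 PM + 3:30 = 5:59 PM on May 12.
Subtract 7 hours and 27 minutes → departure 10:32 AM UTC on May 12.
Dhaka is UTC+6:00: 10:32 AM + 6:00 = 4:32 PM on May 12.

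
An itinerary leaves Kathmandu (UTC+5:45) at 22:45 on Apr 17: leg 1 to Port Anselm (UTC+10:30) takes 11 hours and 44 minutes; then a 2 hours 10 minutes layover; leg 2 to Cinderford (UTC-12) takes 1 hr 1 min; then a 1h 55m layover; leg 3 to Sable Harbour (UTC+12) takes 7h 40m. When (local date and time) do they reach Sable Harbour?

05:30 on April 19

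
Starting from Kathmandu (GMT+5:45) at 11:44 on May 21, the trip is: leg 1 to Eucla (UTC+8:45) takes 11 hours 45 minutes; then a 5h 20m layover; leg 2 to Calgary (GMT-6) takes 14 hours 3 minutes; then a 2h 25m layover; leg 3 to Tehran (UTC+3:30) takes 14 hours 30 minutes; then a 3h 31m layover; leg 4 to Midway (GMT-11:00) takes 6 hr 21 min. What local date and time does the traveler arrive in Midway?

04:54 on May 23

Convert departure to UTC: 11:44 − 5:45 = 05:59 UTC on May 21.
Add 11 hours and 45 minutes leg 1 → 17:44 UTC.
Add 5 hours 20 minutes layover in Eucla → 23:04 UTC.
Add 14 hours 3 minutes leg 2 → 13:07 UTC (May 22).
Add 2 hours 25 minutes layover in Calgary → 15:32 UTC.
Add 14 hours 30 minutes leg 3 → 06:02 UTC (May 23).
Add 3 hours 31 minutes layover in Tehran → 09:33 UTC.
Add 6 hours 21 minutes leg 4 → 15:54 UTC.
Midway is UTC−11:00, so local arrival = 15:54 − 11:00 = 04:54 on May 23.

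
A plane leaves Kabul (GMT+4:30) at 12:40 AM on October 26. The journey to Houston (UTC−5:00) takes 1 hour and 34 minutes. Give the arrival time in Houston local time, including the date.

4:44 PM on Oct 25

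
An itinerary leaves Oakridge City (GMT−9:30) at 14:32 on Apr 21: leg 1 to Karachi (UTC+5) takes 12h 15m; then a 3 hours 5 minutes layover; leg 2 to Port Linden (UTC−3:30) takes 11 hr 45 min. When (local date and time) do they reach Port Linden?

Convert departure to UTC: 14:32 + 9:30 = 00:02 UTC on Apr 22.
Add 12 hours and 15 minutes leg 1 → 12:17 UTC.
Add 3 hours and 5 minutes layover in Karachi → 15:22 UTC.
Add 11 hours and 45 minutes leg 2 → 03:07 UTC (Apr 23).
Port Linden is UTC−3:30, so local arrival = 03:07 − 3:30 = 23:37 on Apr 22.

23:37 on April 22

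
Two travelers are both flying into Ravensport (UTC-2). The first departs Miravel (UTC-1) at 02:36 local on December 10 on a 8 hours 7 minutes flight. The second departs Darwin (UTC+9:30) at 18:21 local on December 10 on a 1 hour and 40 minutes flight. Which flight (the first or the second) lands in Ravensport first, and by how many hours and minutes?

the second, by 1 hour 12 minutes

Flight 1 in UTC: 02:36 + 1:00 = 03:36 on Dec 10.
+8 hours 7 minutes → arrive 11:43 UTC on Dec 10.
Flight 2 in UTC: 18:21 − 9:30 = 08:51 on Dec 10.
+1 hour 40 minutes → arrive 10:31 UTC on Dec 10.
Flight 2 lands earlier by 1 hour 12 minutes.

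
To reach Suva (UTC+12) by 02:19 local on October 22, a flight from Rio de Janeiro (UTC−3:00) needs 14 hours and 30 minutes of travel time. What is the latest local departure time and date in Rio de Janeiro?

20:49 on October 20

Target arrival in UTC: 02:19 − 12:00 = 14:19 on Oct 21.
Subtract 14 hours 30 minutes → departure 23:49 UTC on Oct 20.
Rio de Janeiro is UTC−3:00: 23:49 − 3:00 = 20:49 on Oct 20.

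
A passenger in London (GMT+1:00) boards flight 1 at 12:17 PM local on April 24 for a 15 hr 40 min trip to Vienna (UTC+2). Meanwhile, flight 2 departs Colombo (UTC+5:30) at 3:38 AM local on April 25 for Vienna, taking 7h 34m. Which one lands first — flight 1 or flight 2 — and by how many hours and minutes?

the first, by 2 hours 45 minutes

Flight 1 in UTC: 12:17 PM − 1:00 = 11:17 AM on Apr 24.
+15 hours 40 minutes → arrive 2:57 AM UTC on Apr 25.
Flight 2 in UTC: 3:38 AM − 5:30 = 10:08 PM on Apr 24.
+7 hours 34 minutes → arrive 5:42 AM UTC on Apr 25.
Flight 1 lands earlier by 2 hours 45 minutes.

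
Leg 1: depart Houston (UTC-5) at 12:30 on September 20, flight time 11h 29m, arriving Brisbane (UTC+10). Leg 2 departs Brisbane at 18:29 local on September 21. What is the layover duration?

3 hours 30 minutes

Convert departure to UTC: 12:30 + 5:00 = 17:30 UTC on Sep 20.
Add 11 hours 29 minutes flight time → 04:59 UTC (Sep 21).
Brisbane is UTC+10:00, so local arrival = 04:59 + 10:00 = 14:59 on Sep 21.
Layover = 18:29 − 14:59 = 3 hours 30 minutes.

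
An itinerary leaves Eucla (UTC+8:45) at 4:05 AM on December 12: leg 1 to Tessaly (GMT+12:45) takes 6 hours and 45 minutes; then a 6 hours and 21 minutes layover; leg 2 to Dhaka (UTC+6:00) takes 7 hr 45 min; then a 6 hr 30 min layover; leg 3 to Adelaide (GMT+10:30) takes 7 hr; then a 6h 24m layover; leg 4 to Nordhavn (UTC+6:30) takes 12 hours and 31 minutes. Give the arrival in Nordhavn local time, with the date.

7:06 AM on Dec 14

Convert departure to UTC: 4:05 AM − 8:45 = 7:20 PM UTC on Dec 11.
Add 6 hours and 45 minutes leg 1 → 2:05 AM UTC (Dec 12).
Add 6 hours and 21 minutes layover in Tessaly → 8:26 AM UTC.
Add 7 hours 45 minutes leg 2 → 4:11 PM UTC.
Add 6 hours 30 minutes layover in Dhaka → 10:41 PM UTC.
Add 7 hours leg 3 → 5:41 AM UTC (Dec 13).
Add 6 hours 24 minutes layover in Adelaide → 12:05 PM UTC.
Add 12 hours and 31 minutes leg 4 → 12:36 AM UTC (Dec 14).
Nordhavn is UTC+6:30, so local arrival = 12:36 AM + 6:30 = 7:06 AM on Dec 14.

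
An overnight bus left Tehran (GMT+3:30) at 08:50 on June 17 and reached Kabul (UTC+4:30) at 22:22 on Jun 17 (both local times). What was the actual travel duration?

12 hours 32 minutes

Departure in UTC: 08:50 − 3:30 = 05:20 on Jun 17.
Arrival in UTC: 22:22 − 4:30 = 17:52 on Jun 17.
Elapsed = 17:52 − 05:20 = 12 hours 32 minutes.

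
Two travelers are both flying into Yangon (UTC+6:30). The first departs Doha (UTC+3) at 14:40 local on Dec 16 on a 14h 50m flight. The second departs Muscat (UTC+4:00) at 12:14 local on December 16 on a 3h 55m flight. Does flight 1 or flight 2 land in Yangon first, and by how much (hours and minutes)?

the second, by 14 hours 21 minutes

Flight 1 in UTC: 14:40 − 3:00 = 11:40 on Dec 16.
+14 hours and 50 minutes → arrive 02:30 UTC on Dec 17.
Flight 2 in UTC: 12:14 − 4:00 = 08:14 on Dec 16.
+3 hours and 55 minutes → arrive 12:09 UTC on Dec 16.
Flight 2 lands earlier by 14 hours 21 minutes.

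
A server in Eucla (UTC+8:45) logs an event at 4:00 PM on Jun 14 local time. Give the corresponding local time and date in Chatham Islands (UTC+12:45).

8:00 PM on June 14

Chatham Islands is 4:00 ahead of Eucla.
Shift by the zone difference: 4:00 PM + 4:00 = 8:00 PM on Jun 14 in Chatham Islands.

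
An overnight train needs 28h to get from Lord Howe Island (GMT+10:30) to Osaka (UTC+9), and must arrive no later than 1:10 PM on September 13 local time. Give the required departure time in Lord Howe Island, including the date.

10:40 AM on September 12

Target arrival in UTC: 1:10 PM − 9:00 = 4:10 AM on Sep 13.
Subtract 28 hours → departure 12:10 AM UTC on Sep 12.
Lord Howe Island is UTC+10:30: 12:10 AM + 10:30 = 10:40 AM on Sep 12.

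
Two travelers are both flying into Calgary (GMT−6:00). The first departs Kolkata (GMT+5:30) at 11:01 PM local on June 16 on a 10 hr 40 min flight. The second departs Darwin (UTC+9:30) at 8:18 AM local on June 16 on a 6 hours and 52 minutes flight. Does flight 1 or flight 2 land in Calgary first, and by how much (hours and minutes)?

Flight 1 in UTC: 11:01 PM − 5:30 = 5:31 PM on Jun 16.
+10 hours 40 minutes → arrive 4:11 AM UTC on Jun 17.
Flight 2 in UTC: 8:18 AM − 9:30 = 10:48 PM on Jun 15.
+6 hours 52 minutes → arrive 5:40 AM UTC on Jun 16.
Flight 2 lands earlier by 22 hours 31 minutes.

the second, by 22 hours 31 minutes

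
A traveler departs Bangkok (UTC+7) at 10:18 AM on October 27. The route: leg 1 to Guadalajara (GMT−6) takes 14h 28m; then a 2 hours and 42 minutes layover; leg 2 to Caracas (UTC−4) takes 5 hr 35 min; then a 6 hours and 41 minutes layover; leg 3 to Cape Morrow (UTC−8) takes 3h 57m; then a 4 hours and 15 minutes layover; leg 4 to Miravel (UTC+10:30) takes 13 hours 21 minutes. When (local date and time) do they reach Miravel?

4:47 PM on October 29

Convert departure to UTC: 10:18 AM − 7:00 = 3:18 AM UTC on Oct 27.
Add 14 hours and 28 minutes leg 1 → 5:46 PM UTC.
Add 2 hours and 42 minutes layover in Guadalajara → 8:28 PM UTC.
Add 5 hours and 35 minutes leg 2 → 2:03 AM UTC (Oct 28).
Add 6 hours and 41 minutes layover in Caracas → 8:44 AM UTC.
Add 3 hours 57 minutes leg 3 → 12:41 PM UTC.
Add 4 hours and 15 minutes layover in Cape Morrow → 4:56 PM UTC.
Add 13 hours and 21 minutes leg 4 → 6:17 AM UTC (Oct 29).
Miravel is UTC+10:30, so local arrival = 6:17 AM + 10:30 = 4:47 PM on Oct 29.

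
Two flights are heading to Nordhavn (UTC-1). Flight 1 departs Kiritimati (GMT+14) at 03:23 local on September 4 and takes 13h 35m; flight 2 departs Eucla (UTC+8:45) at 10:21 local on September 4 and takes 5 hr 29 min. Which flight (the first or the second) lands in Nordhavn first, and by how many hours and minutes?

Flight 1 in UTC: 03:23 − 14:00 = 13:23 on Sep 3.
+13 hours 35 minutes → arrive 02:58 UTC on Sep 4.
Flight 2 in UTC: 10:21 − 8:45 = 01:36 on Sep 4.
+5 hours and 29 minutes → arrive 07:05 UTC on Sep 4.
Flight 1 lands earlier by 4 hours 7 minutes.

the first, by 4 hours 7 minutes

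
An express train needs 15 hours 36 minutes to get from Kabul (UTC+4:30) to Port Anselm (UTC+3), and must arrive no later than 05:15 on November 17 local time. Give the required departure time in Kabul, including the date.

15:09 on November 16

Target arrival in UTC: 05:15 − 3:00 = 02:15 on Nov 17.
Subtract 15 hours and 36 minutes → departure 10:39 UTC on Nov 16.
Kabul is UTC+4:30: 10:39 + 4:30 = 15:09 on Nov 16.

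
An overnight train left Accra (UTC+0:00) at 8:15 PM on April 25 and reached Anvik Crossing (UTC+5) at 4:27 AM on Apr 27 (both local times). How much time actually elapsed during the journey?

27 hours 12 minutes

Anvik Crossing is 5:00 ahead of Accra.
Clock-face elapsed time (ignoring zones) is 32 hours 12 minutes.
Actual elapsed = 32 hours 12 minutes − 5:00 = 27 hours 12 minutes.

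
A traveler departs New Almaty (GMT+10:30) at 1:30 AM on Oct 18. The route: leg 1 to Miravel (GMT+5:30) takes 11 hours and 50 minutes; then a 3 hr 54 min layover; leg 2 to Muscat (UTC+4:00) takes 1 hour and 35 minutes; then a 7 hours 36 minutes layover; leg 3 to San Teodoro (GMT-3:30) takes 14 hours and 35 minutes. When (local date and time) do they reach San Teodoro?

3:00 AM on October 19

Convert departure to UTC: 1:30 AM − 10:30 = 3:00 PM UTC on Oct 17.
Add 11 hours and 50 minutes leg 1 → 2:50 AM UTC (Oct 18).
Add 3 hours and 54 minutes layover in Miravel → 6:44 AM UTC.
Add 1 hour 35 minutes leg 2 → 8:19 AM UTC.
Add 7 hours 36 minutes layover in Muscat → 3:55 PM UTC.
Add 14 hours 35 minutes leg 3 → 6:30 AM UTC (Oct 19).
San Teodoro is UTC−3:30, so local arrival = 6:30 AM − 3:30 = 3:00 AM on Oct 19.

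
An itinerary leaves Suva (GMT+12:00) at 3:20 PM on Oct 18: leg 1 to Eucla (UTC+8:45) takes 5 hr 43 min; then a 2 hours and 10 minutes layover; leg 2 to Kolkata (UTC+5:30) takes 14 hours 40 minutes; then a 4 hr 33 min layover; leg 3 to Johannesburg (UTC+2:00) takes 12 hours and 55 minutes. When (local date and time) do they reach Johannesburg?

Convert departure to UTC: 3:20 PM − 12:00 = 3:20 AM UTC on Oct 18.
Add 5 hours 43 minutes leg 1 → 9:03 AM UTC.
Add 2 hours and 10 minutes layover in Eucla → 11:13 AM UTC.
Add 14 hours 40 minutes leg 2 → 1:53 AM UTC (Oct 19).
Add 4 hours 33 minutes layover in Kolkata → 6:26 AM UTC.
Add 12 hours 55 minutes leg 3 → 7:21 PM UTC.
Johannesburg is UTC+2:00, so local arrival = 7:21 PM + 2:00 = 9:21 PM on Oct 19.

9:21 PM on Oct 19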